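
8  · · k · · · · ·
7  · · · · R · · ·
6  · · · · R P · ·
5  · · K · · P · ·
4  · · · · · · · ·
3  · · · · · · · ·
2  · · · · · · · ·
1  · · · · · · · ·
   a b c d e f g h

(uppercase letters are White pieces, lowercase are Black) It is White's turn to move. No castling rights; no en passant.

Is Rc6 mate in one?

no

After Rc6: black king on c8; in check: yes, from the white rook on c6.
Black has 2 legal replies: Kd8, Kb8.
In check but a legal move exists → not checkmate.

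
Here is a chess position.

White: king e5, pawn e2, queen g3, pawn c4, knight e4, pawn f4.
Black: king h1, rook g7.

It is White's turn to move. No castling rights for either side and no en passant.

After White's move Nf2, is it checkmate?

yes

After Nf2: black king on h1; in check: yes, from the white knight on f2.
King squares — g1: attacked by Qg3; g2: attacked by Qg3; h2: attacked by Qg3.
Black has no legal moves → checkmate.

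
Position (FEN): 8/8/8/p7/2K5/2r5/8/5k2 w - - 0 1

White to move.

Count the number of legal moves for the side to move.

White to move; king on c4.
In check: yes, from the black rook on c3.
Legal moves: Kd5, Kb5, Kd4, Kxc3.
Count: 4.

4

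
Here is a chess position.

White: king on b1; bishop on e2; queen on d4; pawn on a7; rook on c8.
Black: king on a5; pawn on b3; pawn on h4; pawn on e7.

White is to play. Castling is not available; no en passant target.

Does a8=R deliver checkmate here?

yes

After a8=R: black king on a5; in check: yes, from the white rook on a8.
King squares — a4: attacked by Qd4; b4: attacked by Qd4; b5: attacked by Be2; a6: attacked by Be2; b6: attacked by Qd4.
Black has no legal moves → checkmate.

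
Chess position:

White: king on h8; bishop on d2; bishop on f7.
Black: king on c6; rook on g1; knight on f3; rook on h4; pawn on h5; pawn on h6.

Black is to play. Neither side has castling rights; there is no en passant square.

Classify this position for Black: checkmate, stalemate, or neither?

neither

Black to move; black king on c6.
In check: no.
Legal moves for Black include: Kd7, Kc7, Kb7, Kd6, Kb6, Kc5, Kb5, Rhg4, Rf4, Re4, Rd4, Rc4, Rb4, Ra4, Rh3, Rh2, Rhh1, Ng5, ... (list truncated; more exist).
Black has legal moves and is not in check → neither.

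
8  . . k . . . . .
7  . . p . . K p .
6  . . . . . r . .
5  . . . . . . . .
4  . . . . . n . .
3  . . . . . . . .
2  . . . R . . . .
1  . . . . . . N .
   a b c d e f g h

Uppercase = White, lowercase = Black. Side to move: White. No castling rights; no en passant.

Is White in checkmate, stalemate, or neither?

neither

White to move; white king on f7.
In check: yes, from the black rook on f6.
Legal moves for White: Kg8, Ke8, Kxg7, Ke7.
White is in check but has 4 legal moves → neither.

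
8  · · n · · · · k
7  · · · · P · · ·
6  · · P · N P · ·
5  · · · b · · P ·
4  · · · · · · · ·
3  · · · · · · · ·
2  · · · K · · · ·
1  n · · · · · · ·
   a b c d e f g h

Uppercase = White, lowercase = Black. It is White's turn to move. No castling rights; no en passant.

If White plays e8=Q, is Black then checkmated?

After e8=Q: black king on h8; in check: yes, from the white queen on e8.
Black has 1 legal reply: Kh7.
In check but a legal move exists → not checkmate.

no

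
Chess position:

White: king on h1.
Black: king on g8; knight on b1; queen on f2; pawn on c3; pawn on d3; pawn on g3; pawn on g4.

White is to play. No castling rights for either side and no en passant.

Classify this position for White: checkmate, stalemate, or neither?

stalemate

White to move; white king on h1.
In check: no.
King squares — g1: attacked by Qf2; g2: attacked by Qf2; h2: attacked by Qf2.
Legal moves for White: none.
Not in check and no legal moves → stalemate.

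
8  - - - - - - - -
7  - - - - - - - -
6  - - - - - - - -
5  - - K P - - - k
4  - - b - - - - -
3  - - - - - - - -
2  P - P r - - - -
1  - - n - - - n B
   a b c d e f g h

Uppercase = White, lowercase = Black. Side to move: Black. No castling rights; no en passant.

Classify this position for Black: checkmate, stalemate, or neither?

Black to move; black king on h5.
In check: no.
Legal moves for Black include: Kh6, Kg6, Kg5, Kh4, Kg4, Ba6, Bxd5, Bb5, Bd3, Bb3, Be2, Bxa2, Bf1, Rxd5+, Rd4, Rd3, Rh2, Rg2, ... (list truncated; more exist).
Black has legal moves and is not in check → neither.

neither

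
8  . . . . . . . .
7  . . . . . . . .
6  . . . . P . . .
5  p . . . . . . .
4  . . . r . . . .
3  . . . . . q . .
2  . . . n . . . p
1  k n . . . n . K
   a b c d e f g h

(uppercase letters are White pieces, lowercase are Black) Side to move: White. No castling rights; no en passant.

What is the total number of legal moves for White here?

White to move; king on h1.
In check: yes, from the black queen on f3.
Legal moves: none.
Count: 0.

0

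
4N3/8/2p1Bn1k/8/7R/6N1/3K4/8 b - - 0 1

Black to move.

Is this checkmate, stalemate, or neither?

neither

Black to move; black king on h6.
In check: yes, from the white rook on h4.
King squares — g5: available; h5: attacked by Ng3; g6: available; g7: attacked by Ne8; h7: attacked by Rh4.
Legal moves for Black: Kg6, Kg5, Nh5.
Black is in check but has 3 legal moves → neither.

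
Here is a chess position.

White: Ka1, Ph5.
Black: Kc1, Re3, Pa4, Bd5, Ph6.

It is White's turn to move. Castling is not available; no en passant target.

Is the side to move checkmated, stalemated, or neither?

White to move; white king on a1.
In check: no.
King squares — b1: attacked by Kc1; a2: attacked by Bd5; b2: attacked by Kc1.
Legal moves for White: none.
Not in check and no legal moves → stalemate.

stalemate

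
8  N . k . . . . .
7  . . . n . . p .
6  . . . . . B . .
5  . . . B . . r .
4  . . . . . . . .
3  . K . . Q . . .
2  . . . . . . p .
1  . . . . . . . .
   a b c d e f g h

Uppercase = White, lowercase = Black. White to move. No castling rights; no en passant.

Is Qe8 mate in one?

yes

After Qe8: black king on c8; in check: yes, from the white queen on e8.
King squares — b7: attacked by Bd5; c7: attacked by Na8; d7: own knight; b8: attacked by Qe8; d8: attacked by Bf6.
Black has no legal moves → checkmate.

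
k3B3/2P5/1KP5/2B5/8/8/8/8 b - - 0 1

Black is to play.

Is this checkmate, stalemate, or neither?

Black to move; black king on a8.
In check: no.
King squares — a7: attacked by Kb6; b7: attacked by Kb6; b8: attacked by Pc7.
Legal moves for Black: none.
Not in check and no legal moves → stalemate.

stalemate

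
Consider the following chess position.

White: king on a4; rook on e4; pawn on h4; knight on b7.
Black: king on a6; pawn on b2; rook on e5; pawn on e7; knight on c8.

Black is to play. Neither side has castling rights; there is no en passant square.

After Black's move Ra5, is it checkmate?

After Ra5: white king on a4; in check: yes, from the black rook on a5.
White has 3 legal replies: Kb4, Kb3, Nxa5.
In check but a legal move exists → not checkmate.

no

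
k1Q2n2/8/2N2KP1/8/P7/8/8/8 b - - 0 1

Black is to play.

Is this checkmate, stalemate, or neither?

checkmate

Black to move; black king on a8.
In check: yes, from the white queen on c8.
King squares — a7: attacked by Nc6; b7: attacked by Qc8; b8: attacked by Nc6.
Legal moves for Black: none.
In check with no legal moves → checkmate.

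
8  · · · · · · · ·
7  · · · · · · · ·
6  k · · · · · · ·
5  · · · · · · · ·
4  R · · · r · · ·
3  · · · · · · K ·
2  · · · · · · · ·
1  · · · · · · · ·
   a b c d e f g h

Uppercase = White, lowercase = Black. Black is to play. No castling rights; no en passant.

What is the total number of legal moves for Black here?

Black to move; king on a6.
In check: yes, from the white rook on a4.
Legal moves: Kb7, Kb6, Kb5, Rxa4.
Count: 4.

4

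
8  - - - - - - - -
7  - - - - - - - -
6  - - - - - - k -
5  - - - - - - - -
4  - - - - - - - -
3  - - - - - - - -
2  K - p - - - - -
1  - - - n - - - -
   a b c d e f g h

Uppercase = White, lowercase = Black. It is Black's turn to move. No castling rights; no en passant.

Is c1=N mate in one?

After c1=N: white king on a2; in check: yes, from the black knight on c1.
White has 3 legal replies: Ka3, Kb1, Ka1.
In check but a legal move exists → not checkmate.

no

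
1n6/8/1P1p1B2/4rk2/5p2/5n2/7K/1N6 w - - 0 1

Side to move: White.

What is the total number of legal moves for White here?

White to move; king on h2.
In check: yes, from the black knight on f3.
Legal moves: Kh3, Kg2, Kh1.
Count: 3.

3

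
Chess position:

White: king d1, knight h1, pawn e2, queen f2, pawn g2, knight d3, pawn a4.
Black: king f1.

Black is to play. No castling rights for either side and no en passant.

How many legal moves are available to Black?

Black to move; king on f1.
In check: yes, from the white queen on f2.
Legal moves: none.
Count: 0.

0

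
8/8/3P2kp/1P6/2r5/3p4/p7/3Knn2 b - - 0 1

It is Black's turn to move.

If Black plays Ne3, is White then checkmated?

After Ne3: white king on d1; in check: yes, from the black knight on e3.
White has 2 legal replies: Kd2, Kxe1.
In check but a legal move exists → not checkmate.

no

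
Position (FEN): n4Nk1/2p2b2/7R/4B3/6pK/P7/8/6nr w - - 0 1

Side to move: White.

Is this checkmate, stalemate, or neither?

White to move; white king on h4.
In check: yes, from the black rook on h1.
Legal moves for White: Kg5, Kxg4, Kg3, Bh2.
White is in check but has 4 legal moves → neither.

neither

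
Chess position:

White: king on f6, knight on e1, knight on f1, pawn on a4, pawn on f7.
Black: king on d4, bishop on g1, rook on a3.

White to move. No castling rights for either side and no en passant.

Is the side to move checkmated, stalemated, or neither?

neither

White to move; white king on f6.
In check: no.
Legal moves for White include: Kg7, Ke7, Kg6, Ke6, Kg5, Kf5, Ng3, Ne3, Nh2, Nd2, Nf3+, Nd3, Ng2, Nc2+, f8=Q, f8=R, f8=B, f8=N, ... (list truncated; more exist).
White has legal moves and is not in check → neither.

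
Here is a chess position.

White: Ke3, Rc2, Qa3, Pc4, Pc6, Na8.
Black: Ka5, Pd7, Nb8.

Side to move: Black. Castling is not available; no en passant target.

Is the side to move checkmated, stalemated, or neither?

Black to move; black king on a5.
In check: yes, from the white queen on a3.
King squares — a4: attacked by Qa3; b4: attacked by Qa3; b5: attacked by Pc4; a6: attacked by Qa3; b6: attacked by Na8.
Legal moves for Black: none.
In check with no legal moves → checkmate.

checkmate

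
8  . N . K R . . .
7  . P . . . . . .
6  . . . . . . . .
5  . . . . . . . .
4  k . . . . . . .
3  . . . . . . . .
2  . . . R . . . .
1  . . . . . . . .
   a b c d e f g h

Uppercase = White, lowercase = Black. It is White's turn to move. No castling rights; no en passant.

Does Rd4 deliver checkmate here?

no

After Rd4: black king on a4; in check: yes, from the white rook on d4.
Black has 4 legal replies: Kb5, Ka5, Kb3, Ka3.
In check but a legal move exists → not checkmate.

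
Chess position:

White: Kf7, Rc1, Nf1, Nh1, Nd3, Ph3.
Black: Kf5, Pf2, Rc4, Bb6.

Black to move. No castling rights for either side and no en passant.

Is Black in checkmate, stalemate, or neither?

neither

Black to move; black king on f5.
In check: no.
Legal moves for Black include: Bd8, Bc7, Ba7, Bc5, Ba5, Bd4, Be3, Kg5, Ke4, Rc8, Rc7+, Rc6, Rc5, Rh4, Rg4, Rf4, Re4, Rd4, ... (list truncated; more exist).
Black has legal moves and is not in check → neither.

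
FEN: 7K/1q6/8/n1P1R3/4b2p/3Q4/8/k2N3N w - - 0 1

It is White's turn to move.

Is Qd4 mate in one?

no

After Qd4: black king on a1; in check: yes, from the white queen on d4.
Black has 3 legal replies: Ka2, Kb1, Qb2.
In check but a legal move exists → not checkmate.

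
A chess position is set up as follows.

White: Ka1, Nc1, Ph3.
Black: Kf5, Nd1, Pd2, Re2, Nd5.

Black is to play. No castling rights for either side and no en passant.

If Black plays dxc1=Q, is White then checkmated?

yes

After dxc1=Q: white king on a1; in check: yes, from the black queen on c1.
King squares — b1: attacked by Qc1; a2: attacked by Re2; b2: attacked by Qc1.
White has no legal moves → checkmate.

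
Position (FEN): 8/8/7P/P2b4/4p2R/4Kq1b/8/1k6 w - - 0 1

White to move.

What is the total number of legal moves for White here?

White to move; king on e3.
In check: yes, from the black queen on f3.
Legal moves: Kd4, Kd2.
Count: 2.

2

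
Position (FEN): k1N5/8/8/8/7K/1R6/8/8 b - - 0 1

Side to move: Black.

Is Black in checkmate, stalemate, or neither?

stalemate

Black to move; black king on a8.
In check: no.
King squares — a7: attacked by Nc8; b7: attacked by Rb3; b8: attacked by Rb3.
Legal moves for Black: none.
Not in check and no legal moves → stalemate.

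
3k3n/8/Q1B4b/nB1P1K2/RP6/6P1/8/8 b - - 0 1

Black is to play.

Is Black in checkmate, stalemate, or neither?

Black to move; black king on d8.
In check: no.
Legal moves for Black: Nf7, Ng6, Ke7, Kc7, Bf8, Bg7, Bg5, Bf4, Be3, Bd2, Bc1, Nb7, Nxc6, Nc4, Nb3.
Black has 15 legal moves and is not in check → neither.

neither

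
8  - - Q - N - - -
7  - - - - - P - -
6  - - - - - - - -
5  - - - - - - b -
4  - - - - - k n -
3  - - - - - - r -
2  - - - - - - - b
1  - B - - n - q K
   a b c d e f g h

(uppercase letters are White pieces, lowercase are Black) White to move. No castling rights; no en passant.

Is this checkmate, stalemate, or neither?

White to move; white king on h1.
In check: yes, from the black queen on g1.
King squares — g1: attacked by Bh2; g2: attacked by Ne1; h2: attacked by Qg1.
Legal moves for White: none.
In check with no legal moves → checkmate.

checkmate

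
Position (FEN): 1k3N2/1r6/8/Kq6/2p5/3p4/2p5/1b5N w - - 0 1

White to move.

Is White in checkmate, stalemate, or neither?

White to move; white king on a5.
In check: yes, from the black queen on b5.
King squares — a4: attacked by Qb5; b4: attacked by Qb5; b5: attacked by Rb7; a6: attacked by Qb5; b6: attacked by Qb5.
Legal moves for White: none.
In check with no legal moves → checkmate.

checkmate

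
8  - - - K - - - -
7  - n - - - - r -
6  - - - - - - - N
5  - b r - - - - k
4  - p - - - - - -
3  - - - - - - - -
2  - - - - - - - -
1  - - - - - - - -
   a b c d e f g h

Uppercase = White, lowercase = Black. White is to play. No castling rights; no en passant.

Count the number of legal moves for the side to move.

White to move; king on d8.
In check: yes, from the black knight on b7.
Legal moves: none.
Count: 0.

0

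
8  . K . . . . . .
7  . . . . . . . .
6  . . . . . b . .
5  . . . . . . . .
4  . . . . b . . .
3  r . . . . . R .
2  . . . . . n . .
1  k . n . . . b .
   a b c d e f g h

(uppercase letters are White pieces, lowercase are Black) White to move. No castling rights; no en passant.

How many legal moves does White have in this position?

16

White to move; king on b8.
In check: no.
Legal moves: Kc8, Kc7, Rg8, Rg7, Rg6, Rg5, Rg4, Rh3, Rf3, Re3, Rd3, Rc3, Rb3, Rxa3+, Rg2, Rxg1.
Count: 16.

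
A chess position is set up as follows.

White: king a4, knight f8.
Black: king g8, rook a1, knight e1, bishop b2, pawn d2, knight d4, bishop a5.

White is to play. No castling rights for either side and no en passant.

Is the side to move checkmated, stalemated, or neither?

White to move; white king on a4.
In check: yes, from the black rook on a1.
King squares — a3: attacked by Ra1; b3: attacked by Nd4; b4: attacked by Ba5; a5: attacked by Ra1; b5: attacked by Nd4.
Legal moves for White: none.
In check with no legal moves → checkmate.

checkmate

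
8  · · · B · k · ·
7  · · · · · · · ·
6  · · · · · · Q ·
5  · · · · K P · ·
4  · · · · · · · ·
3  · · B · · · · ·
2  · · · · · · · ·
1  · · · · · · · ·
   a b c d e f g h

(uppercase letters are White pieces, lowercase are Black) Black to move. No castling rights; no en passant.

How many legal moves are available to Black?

Black to move; king on f8.
In check: no.
Legal moves: none.
Count: 0.

0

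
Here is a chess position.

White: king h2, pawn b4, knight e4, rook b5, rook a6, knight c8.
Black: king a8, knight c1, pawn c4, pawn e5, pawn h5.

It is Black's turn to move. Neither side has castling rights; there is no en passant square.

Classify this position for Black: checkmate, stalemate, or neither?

checkmate

Black to move; black king on a8.
In check: yes, from the white rook on a6.
King squares — a7: attacked by Ra6; b7: attacked by Rb5; b8: attacked by Rb5.
Legal moves for Black: none.
In check with no legal moves → checkmate.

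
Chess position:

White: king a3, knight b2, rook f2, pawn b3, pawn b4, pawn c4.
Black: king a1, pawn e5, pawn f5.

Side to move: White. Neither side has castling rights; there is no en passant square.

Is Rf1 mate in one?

yes

After Rf1: black king on a1; in check: yes, from the white rook on f1.
King squares — b1: attacked by Rf1; a2: attacked by Ka3; b2: attacked by Ka3.
Black has no legal moves → checkmate.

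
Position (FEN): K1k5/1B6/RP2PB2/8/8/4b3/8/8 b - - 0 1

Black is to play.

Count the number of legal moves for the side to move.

Black to move; king on c8.
In check: yes, from the white bishop on b7.
Legal moves: none.
Count: 0.

0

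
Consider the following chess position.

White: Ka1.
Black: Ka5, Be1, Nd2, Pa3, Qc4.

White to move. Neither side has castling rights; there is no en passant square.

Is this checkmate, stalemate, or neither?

stalemate

White to move; white king on a1.
In check: no.
King squares — b1: attacked by Nd2; a2: attacked by Qc4; b2: attacked by Pa3.
Legal moves for White: none.
Not in check and no legal moves → stalemate.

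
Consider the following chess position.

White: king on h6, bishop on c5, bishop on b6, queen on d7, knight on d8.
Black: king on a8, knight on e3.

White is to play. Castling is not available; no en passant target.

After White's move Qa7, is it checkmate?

After Qa7: black king on a8; in check: yes, from the white queen on a7.
King squares — a7: attacked by Bb6; b7: attacked by Qa7; b8: attacked by Qa7.
Black has no legal moves → checkmate.

yes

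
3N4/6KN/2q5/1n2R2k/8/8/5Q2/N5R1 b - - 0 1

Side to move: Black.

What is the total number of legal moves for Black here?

0

Black to move; king on h5.
In check: yes, from the white rook on e5.
Legal moves: none.
Count: 0.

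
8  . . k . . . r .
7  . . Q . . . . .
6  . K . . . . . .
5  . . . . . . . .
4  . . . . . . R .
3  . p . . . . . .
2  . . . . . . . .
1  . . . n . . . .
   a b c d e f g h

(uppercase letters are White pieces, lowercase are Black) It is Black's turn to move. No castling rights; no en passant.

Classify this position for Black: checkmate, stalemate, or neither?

Black to move; black king on c8.
In check: yes, from the white queen on c7.
King squares — b7: attacked by Kb6; c7: attacked by Kb6; d7: attacked by Qc7; b8: attacked by Qc7; d8: attacked by Qc7.
Legal moves for Black: none.
In check with no legal moves → checkmate.

checkmate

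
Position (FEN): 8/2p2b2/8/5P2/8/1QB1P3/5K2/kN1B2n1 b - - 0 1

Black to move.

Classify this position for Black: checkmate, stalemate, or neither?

checkmate

Black to move; black king on a1.
In check: yes, from the white bishop on c3.
King squares — b1: attacked by Qb3; a2: attacked by Qb3; b2: attacked by Qb3.
Legal moves for Black: none.
In check with no legal moves → checkmate.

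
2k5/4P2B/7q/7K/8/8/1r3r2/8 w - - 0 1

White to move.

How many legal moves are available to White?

White to move; king on h5.
In check: yes, from the black queen on h6.
Legal moves: Kxh6, Kg4.
Count: 2.

2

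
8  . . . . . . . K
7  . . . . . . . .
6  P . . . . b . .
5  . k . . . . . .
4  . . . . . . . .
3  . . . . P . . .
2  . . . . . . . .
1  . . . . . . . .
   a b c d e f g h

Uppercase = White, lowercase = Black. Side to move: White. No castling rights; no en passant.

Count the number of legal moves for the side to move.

2

White to move; king on h8.
In check: yes, from the black bishop on f6.
Legal moves: Kg8, Kh7.
Count: 2.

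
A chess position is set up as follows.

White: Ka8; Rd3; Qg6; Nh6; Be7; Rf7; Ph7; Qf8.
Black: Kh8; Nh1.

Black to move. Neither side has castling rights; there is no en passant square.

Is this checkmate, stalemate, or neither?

checkmate

Black to move; black king on h8.
In check: yes, from the white queen on f8.
King squares — g7: attacked by Qg6; h7: attacked by Qg6; g8: attacked by Qg6.
Legal moves for Black: none.
In check with no legal moves → checkmate.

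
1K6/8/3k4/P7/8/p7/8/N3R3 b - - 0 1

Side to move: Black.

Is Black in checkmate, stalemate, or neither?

neither

Black to move; black king on d6.
In check: no.
Legal moves for Black: Kd7, Kc6, Kd5, Kc5, a2.
Black has 5 legal moves and is not in check → neither.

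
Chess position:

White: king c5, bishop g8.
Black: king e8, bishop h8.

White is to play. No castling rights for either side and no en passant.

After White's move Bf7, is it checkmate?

no

After Bf7: black king on e8; in check: yes, from the white bishop on f7.
Black has 5 legal replies: Kf8, Kd8, Kxf7, Ke7, Kd7.
In check but a legal move exists → not checkmate.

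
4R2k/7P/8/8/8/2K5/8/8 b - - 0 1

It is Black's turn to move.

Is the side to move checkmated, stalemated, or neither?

neither

Black to move; black king on h8.
In check: yes, from the white rook on e8.
Legal moves for Black: Kxh7, Kg7.
Black is in check but has 2 legal moves → neither.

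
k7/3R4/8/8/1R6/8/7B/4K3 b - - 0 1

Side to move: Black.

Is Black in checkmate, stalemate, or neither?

stalemate

Black to move; black king on a8.
In check: no.
King squares — a7: attacked by Rd7; b7: attacked by Rb4; b8: attacked by Bh2.
Legal moves for Black: none.
Not in check and no legal moves → stalemate.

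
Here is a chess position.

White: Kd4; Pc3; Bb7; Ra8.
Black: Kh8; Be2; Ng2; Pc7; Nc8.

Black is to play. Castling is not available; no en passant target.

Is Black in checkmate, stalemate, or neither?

Black to move; black king on h8.
In check: no.
Legal moves for Black: Kg8, Kh7, Kg7, Nh4, Nf4, Ne3, Ne1, Ba6, Bh5, Bb5, Bg4, Bc4, Bf3, Bd3, Bf1, Bd1, c6, c5+.
Black has 18 legal moves and is not in check → neither.

neither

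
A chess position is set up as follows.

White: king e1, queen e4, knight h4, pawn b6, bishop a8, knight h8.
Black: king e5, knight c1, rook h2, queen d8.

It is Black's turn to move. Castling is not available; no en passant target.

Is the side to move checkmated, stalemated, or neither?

neither

Black to move; black king on e5.
In check: yes, from the white queen on e4.
Legal moves for Black: Kf6, Kd6.
Black is in check but has 2 legal moves → neither.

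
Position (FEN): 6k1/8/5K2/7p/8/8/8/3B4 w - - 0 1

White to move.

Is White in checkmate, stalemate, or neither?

White to move; white king on f6.
In check: no.
Legal moves for White: Ke7, Kg6, Ke6, Kg5, Kf5, Ke5, Bxh5, Bg4, Ba4, Bf3, Bb3+, Be2, Bc2.
White has 13 legal moves and is not in check → neither.

neither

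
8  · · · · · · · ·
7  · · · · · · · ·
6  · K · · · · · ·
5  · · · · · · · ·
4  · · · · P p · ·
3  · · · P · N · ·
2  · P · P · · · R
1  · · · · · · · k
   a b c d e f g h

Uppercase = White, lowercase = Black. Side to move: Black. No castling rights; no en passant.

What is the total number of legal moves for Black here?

0

Black to move; king on h1.
In check: yes, from the white rook on h2.
Legal moves: none.
Count: 0.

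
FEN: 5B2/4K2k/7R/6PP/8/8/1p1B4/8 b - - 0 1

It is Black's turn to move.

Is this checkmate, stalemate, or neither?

Black to move; black king on h7.
In check: yes, from the white rook on h6.
King squares — g6: attacked by Ph5; h6: attacked by Pg5; g7: attacked by Bf8; g8: available; h8: attacked by Rh6.
Legal moves for Black: Kg8.
Black is in check but has 1 legal move → neither.

neither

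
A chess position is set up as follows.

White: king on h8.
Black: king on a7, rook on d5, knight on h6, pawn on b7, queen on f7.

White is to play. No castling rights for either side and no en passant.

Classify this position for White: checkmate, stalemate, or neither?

stalemate

White to move; white king on h8.
In check: no.
King squares — g7: attacked by Qf7; h7: attacked by Qf7; g8: attacked by Nh6.
Legal moves for White: none.
Not in check and no legal moves → stalemate.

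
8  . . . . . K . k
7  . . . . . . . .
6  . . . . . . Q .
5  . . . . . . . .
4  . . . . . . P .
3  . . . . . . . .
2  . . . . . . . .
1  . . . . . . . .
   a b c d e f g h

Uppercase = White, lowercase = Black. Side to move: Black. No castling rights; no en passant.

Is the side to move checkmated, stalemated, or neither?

stalemate

Black to move; black king on h8.
In check: no.
King squares — g7: attacked by Qg6; h7: attacked by Qg6; g8: attacked by Qg6.
Legal moves for Black: none.
Not in check and no legal moves → stalemate.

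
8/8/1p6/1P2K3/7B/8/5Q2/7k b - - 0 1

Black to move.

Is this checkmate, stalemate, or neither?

Black to move; black king on h1.
In check: no.
King squares — g1: attacked by Qf2; g2: attacked by Qf2; h2: attacked by Qf2.
Legal moves for Black: none.
Not in check and no legal moves → stalemate.

stalemate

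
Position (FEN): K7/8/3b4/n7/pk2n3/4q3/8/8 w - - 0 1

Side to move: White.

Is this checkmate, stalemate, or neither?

stalemate

White to move; white king on a8.
In check: no.
King squares — a7: attacked by Qe3; b7: attacked by Na5; b8: attacked by Bd6.
Legal moves for White: none.
Not in check and no legal moves → stalemate.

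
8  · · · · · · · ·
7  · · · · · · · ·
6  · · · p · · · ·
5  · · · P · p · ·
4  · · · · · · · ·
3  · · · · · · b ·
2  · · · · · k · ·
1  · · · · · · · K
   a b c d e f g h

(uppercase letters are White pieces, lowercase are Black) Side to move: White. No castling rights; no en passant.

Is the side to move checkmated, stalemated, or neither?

White to move; white king on h1.
In check: no.
King squares — g1: attacked by Kf2; g2: attacked by Kf2; h2: attacked by Bg3.
Legal moves for White: none.
Not in check and no legal moves → stalemate.

stalemate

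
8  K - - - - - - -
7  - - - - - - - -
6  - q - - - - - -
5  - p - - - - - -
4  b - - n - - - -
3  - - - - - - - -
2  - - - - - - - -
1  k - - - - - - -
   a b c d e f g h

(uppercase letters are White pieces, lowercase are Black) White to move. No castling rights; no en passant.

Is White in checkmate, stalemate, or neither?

stalemate

White to move; white king on a8.
In check: no.
King squares — a7: attacked by Qb6; b7: attacked by Qb6; b8: attacked by Qb6.
Legal moves for White: none.
Not in check and no legal moves → stalemate.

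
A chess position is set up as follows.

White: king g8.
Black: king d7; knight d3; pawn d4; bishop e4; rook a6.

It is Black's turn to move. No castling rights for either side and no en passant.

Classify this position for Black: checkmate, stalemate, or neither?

Black to move; black king on d7.
In check: no.
Legal moves for Black include: Ke8, Kd8, Kc8, Ke7, Kc7, Ke6, Kd6, Kc6, Ra8+, Ra7, Rh6, Rg6+, Rf6, Re6, Rd6, Rc6, Rb6, Ra5, ... (list truncated; more exist).
Black has legal moves and is not in check → neither.

neither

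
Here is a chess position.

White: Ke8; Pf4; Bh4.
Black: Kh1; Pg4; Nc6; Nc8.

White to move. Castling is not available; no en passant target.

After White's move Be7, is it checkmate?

no

After Be7: black king on h1; in check: no.
Black is not in check, so this cannot be checkmate.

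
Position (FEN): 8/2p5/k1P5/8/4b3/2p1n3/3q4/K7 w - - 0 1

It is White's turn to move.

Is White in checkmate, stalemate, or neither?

stalemate

White to move; white king on a1.
In check: no.
King squares — b1: attacked by Be4; a2: attacked by Qd2; b2: attacked by Qd2.
Legal moves for White: none.
Not in check and no legal moves → stalemate.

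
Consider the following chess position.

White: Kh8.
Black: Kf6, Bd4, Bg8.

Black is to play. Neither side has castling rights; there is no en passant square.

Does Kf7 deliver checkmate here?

After Kf7: white king on h8; in check: yes, from the black bishop on d4.
King squares — g7: attacked by Bd4; h7: attacked by Bg8; g8: attacked by Kf7.
White has no legal moves → checkmate.

yes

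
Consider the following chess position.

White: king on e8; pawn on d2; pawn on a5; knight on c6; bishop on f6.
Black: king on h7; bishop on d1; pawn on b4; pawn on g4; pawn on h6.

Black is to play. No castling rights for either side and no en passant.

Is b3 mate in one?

After b3: white king on e8; in check: no.
White is not in check, so this cannot be checkmate.

no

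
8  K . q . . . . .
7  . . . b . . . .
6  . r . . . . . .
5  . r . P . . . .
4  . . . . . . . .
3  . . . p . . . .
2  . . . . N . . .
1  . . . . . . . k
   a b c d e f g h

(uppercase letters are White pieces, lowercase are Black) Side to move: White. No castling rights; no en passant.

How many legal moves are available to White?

1

White to move; king on a8.
In check: yes, from the black queen on c8.
Legal moves: Ka7.
Count: 1.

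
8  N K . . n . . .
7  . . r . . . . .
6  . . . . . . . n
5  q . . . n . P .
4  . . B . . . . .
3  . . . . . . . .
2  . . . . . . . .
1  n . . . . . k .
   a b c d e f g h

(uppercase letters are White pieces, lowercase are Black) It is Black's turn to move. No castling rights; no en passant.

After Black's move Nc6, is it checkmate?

After Nc6: white king on b8; in check: yes, from the black knight on c6.
King squares — a7: attacked by Qa5; b7: attacked by Rc7; c7: attacked by Qa5; a8: own knight; c8: attacked by Rc7.
White has no legal moves → checkmate.

yes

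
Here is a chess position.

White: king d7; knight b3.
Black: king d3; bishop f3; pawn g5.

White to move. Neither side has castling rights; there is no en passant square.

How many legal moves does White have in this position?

White to move; king on d7.
In check: no.
Legal moves: Ke8, Kd8, Kc8, Ke7, Kc7, Ke6, Kd6, Nc5+, Na5, Nd4, Nd2, Nc1+, Na1.
Count: 13.

13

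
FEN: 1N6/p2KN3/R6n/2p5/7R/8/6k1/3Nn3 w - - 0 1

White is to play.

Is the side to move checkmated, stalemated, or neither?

neither

White to move; white king on d7.
In check: no.
Legal moves for White include: Nbc6, Ng8, Nc8, Ng6, Nec6, Nf5, Nd5, Ke8, Kd8, Kc8, Kc7, Ke6, Kd6, Kc6, Rxa7, Raxh6, Rg6+, Rf6, ... (list truncated; more exist).
White has legal moves and is not in check → neither.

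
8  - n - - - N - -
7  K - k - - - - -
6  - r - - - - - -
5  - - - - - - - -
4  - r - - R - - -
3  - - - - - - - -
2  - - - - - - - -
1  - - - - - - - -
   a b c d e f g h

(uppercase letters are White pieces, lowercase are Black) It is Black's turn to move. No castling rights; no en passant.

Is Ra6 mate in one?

yes

After Ra6: white king on a7; in check: yes, from the black rook on a6.
King squares — a6: attacked by Nb8; b6: attacked by Rb4; b7: attacked by Rb4; a8: attacked by Ra6; b8: attacked by Rb4.
White has no legal moves → checkmate.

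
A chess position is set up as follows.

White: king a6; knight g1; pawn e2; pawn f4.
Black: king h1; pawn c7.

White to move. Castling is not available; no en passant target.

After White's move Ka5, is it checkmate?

no

After Ka5: black king on h1; in check: no.
Black is not in check, so this cannot be checkmate.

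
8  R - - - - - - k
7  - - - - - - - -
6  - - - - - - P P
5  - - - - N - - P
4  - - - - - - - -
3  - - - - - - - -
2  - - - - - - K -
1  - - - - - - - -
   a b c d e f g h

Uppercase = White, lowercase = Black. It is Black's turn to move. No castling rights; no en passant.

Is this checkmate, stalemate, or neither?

checkmate

Black to move; black king on h8.
In check: yes, from the white rook on a8.
King squares — g7: attacked by Ph6; h7: attacked by Pg6; g8: attacked by Ra8.
Legal moves for Black: none.
In check with no legal moves → checkmate.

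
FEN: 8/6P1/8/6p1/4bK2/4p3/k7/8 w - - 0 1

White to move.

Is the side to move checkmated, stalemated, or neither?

neither

White to move; white king on f4.
In check: yes, from the black pawn on g5.
Legal moves for White: Kxg5, Ke5, Kg4, Kxe4, Kg3, Kxe3.
White is in check but has 6 legal moves → neither.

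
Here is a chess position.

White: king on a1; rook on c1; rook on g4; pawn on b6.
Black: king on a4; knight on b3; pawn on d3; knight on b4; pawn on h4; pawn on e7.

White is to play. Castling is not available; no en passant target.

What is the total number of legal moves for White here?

2

White to move; king on a1.
In check: yes, from the black knight on b3.
Legal moves: Kb2, Kb1.
Count: 2.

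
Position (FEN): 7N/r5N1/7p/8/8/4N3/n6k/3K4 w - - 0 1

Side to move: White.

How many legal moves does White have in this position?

White to move; king on d1.
In check: no.
Legal moves: Nf7, Ng6, Ne8, Ne6, Nh5, Ngf5, Nef5, Nd5, Ng4+, Nc4, Ng2, Nc2, Nf1+, Ke2, Kd2, Kc2, Ke1.
Count: 17.

17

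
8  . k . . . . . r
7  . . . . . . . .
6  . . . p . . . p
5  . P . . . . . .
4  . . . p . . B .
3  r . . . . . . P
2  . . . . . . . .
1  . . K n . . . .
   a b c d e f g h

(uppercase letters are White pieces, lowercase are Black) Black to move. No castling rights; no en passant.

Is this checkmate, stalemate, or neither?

neither

Black to move; black king on b8.
In check: no.
Legal moves for Black include: Rg8, Rf8, Re8, Rd8, Rc8+, Rh7, Ka8, Kc7, Kb7, Ka7, Ra8, Ra7, Ra6, Ra5, Ra4, Rxh3, Rg3, Rf3, ... (list truncated; more exist).
Black has legal moves and is not in check → neither.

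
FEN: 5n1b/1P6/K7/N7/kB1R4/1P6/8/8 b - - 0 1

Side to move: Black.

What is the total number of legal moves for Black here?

0

Black to move; king on a4.
In check: yes, from the white pawn on b3.
Legal moves: none.
Count: 0.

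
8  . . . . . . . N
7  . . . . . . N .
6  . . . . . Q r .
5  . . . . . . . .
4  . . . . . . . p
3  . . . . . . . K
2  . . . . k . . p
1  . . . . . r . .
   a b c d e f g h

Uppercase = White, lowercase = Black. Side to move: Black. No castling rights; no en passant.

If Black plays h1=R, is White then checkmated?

After h1=R: white king on h3; in check: yes, from the black rook on h1.
King squares — g2: attacked by Rg6; h2: attacked by Rh1; g3: attacked by Ph4; g4: attacked by Rg6; h4: attacked by Rh1.
White has no legal moves → checkmate.

yes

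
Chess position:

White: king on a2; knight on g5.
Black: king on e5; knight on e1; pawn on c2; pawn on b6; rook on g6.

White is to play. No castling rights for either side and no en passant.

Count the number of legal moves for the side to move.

White to move; king on a2.
In check: no.
Legal moves: Nh7, Nf7+, Ne6, Ne4, Nh3, Nf3+, Kb3, Ka3, Kb2, Ka1.
Count: 10.

10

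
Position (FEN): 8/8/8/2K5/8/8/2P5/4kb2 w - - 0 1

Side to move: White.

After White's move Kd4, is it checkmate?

no

After Kd4: black king on e1; in check: no.
Black is not in check, so this cannot be checkmate.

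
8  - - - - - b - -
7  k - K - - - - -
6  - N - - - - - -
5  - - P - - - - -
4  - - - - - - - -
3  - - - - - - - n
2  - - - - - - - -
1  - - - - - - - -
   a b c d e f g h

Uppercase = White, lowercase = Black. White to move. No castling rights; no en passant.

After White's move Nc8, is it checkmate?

After Nc8: black king on a7; in check: yes, from the white knight on c8.
Black has 2 legal replies: Ka8, Ka6.
In check but a legal move exists → not checkmate.

no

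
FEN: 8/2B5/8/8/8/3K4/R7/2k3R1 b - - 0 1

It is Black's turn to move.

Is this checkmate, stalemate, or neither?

checkmate

Black to move; black king on c1.
In check: yes, from the white rook on g1.
King squares — b1: attacked by Rg1; d1: attacked by Rg1; b2: attacked by Ra2; c2: attacked by Ra2; d2: attacked by Ra2.
Legal moves for Black: none.
In check with no legal moves → checkmate.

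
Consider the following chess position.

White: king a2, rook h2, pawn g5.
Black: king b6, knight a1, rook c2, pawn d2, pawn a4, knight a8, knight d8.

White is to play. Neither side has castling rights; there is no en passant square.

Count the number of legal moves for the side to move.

White to move; king on a2.
In check: yes, from the black rook on c2.
Legal moves: Ka3, Kb1, Kxa1.
Count: 3.

3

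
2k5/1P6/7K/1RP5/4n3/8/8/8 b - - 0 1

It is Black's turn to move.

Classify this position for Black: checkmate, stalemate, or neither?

neither

Black to move; black king on c8.
In check: yes, from the white pawn on b7.
Legal moves for Black: Kd8, Kb8, Kd7, Kc7.
Black is in check but has 4 legal moves → neither.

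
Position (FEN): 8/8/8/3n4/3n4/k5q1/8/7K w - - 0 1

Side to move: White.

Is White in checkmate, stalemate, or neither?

stalemate

White to move; white king on h1.
In check: no.
King squares — g1: attacked by Qg3; g2: attacked by Qg3; h2: attacked by Qg3.
Legal moves for White: none.
Not in check and no legal moves → stalemate.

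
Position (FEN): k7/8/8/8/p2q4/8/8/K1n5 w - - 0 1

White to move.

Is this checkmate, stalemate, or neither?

neither

White to move; white king on a1.
In check: yes, from the black queen on d4.
King squares — b1: available; a2: attacked by Nc1; b2: attacked by Qd4.
Legal moves for White: Kb1.
White is in check but has 1 legal move → neither.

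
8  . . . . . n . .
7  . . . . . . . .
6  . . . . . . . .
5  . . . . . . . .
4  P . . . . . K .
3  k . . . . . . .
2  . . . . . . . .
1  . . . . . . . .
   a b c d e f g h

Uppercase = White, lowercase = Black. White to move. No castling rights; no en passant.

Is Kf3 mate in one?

After Kf3: black king on a3; in check: no.
Black is not in check, so this cannot be checkmate.

no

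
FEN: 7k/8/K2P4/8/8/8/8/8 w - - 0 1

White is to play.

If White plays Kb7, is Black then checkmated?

After Kb7: black king on h8; in check: no.
Black is not in check, so this cannot be checkmate.

no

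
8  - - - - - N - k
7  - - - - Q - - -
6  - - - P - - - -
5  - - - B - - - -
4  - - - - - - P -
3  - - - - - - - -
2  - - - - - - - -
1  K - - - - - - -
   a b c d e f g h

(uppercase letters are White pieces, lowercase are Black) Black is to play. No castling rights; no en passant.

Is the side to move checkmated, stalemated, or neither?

stalemate

Black to move; black king on h8.
In check: no.
King squares — g7: attacked by Qe7; h7: attacked by Qe7; g8: attacked by Bd5.
Legal moves for Black: none.
Not in check and no legal moves → stalemate.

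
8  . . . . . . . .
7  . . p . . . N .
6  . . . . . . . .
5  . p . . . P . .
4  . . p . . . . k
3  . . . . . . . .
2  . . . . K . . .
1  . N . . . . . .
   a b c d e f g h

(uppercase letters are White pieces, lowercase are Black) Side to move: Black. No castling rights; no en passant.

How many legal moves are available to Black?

8

Black to move; king on h4.
In check: no.
Legal moves: Kg5, Kg4, Kh3, Kg3, c6, b4, c3, c5.
Count: 8.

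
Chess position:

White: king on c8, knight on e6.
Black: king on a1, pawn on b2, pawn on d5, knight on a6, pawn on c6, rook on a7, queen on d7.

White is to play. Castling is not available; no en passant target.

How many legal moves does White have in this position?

0

White to move; king on c8.
In check: yes, from the black queen on d7.
Legal moves: none.
Count: 0.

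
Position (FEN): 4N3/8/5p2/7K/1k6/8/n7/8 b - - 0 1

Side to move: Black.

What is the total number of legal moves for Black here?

Black to move; king on b4.
In check: no.
Legal moves: Kc5, Kb5, Ka5, Kc4, Ka4, Kc3, Kb3, Ka3, Nc3, Nc1, f5.
Count: 11.

11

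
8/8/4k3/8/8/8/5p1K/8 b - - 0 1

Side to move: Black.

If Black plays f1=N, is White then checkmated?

no

After f1=N: white king on h2; in check: yes, from the black knight on f1.
White has 4 legal replies: Kh3, Kg2, Kh1, Kg1.
In check but a legal move exists → not checkmate.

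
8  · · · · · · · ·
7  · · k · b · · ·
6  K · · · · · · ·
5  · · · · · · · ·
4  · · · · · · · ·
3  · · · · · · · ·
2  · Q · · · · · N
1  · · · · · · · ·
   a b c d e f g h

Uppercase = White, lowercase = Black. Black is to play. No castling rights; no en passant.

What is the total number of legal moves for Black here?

Black to move; king on c7.
In check: no.
Legal moves: Bf8, Bd8, Bf6, Bd6, Bg5, Bc5, Bh4, Bb4, Ba3, Kd8, Kc8, Kd7, Kd6, Kc6.
Count: 14.

14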